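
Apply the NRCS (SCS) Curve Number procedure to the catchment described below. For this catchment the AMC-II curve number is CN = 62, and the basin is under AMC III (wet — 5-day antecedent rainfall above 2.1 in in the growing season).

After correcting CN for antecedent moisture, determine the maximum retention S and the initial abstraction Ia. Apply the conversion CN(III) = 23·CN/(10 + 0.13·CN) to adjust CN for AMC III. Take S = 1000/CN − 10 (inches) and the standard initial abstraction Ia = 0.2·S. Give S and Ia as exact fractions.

Wet (AMC III): CN(III) = 23·62/(10 + 0.13·62) = 1426/(903/50) = 71300/903 ≈ 78.959
Max retention: S = 1000/(71300/903) − 10 = 1900/713 in (≈ 2.665 in)
Ia = 0.2·(1900/713) = 380/713 in ≈ 0.533 in

S = 1900/713 in ≈ 2.665 in; Ia = 380/713 in ≈ 0.533 in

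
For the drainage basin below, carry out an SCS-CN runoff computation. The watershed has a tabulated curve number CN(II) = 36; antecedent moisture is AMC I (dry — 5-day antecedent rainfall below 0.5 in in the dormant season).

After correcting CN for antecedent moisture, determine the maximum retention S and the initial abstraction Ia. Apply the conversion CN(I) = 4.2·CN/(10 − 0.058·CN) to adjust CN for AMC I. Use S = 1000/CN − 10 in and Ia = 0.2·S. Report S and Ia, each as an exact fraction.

S = 8000/189 in ≈ 42.328 in; Ia = 1600/189 in ≈ 8.466 in

Dry (AMC I): CN(I) = 4.2·36/(10 − 0.058·36) = (756/5)/(989/125) = 18900/989 ≈ 19.110
Max retention: S = 1000/(18900/989) − 10 = 8000/189 in (≈ 42.328 in)
Initial abstraction Ia = S/5 = (8000/189)/5 = 1600/189 ≈ 8.466 in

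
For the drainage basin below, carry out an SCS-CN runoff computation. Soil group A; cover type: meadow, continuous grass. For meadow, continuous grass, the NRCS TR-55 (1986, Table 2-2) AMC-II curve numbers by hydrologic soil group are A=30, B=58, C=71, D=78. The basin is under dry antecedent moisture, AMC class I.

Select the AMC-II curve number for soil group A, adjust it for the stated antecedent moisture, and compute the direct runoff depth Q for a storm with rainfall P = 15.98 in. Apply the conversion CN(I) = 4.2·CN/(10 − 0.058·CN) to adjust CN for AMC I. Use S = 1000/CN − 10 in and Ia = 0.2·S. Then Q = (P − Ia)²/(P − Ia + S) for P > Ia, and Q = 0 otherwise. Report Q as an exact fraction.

NRCS table: meadow, continuous grass, soil group A → CN(II) = 30
Dry (AMC I): CN(I) = 4.2·30/(10 − 0.058·30) = 126/(413/50) = 900/59 ≈ 15.254
S = 1000/(900/59) − 10 = 500/9 in ≈ 55.556 in
Initial abstraction Ia = S/5 = (500/9)/5 = 100/9 ≈ 11.111 in
P − Ia = 15.980 − 11.111 = 2191/450 ≈ 4.869 in (> 0, runoff occurs)
Q = (2191/450)²/((2191/450) + 500/9) = (4800481/202500)/(27191/450) = 4800481/12235950 in ≈ 0.392 in

Q = 4800481/12235950 in ≈ 0.392 in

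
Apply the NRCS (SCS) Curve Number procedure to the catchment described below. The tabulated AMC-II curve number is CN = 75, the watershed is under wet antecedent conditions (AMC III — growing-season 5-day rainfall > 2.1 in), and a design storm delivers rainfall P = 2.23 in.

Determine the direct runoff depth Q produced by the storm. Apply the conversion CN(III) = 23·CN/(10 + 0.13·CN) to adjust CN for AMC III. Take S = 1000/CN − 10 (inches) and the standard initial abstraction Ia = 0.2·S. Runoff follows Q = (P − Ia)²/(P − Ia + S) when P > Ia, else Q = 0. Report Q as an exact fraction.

CN(III) from CN(II)=75: (23·75)/(10 + 0.13·75) = 6900/79 ≈ 87.342
Retention S: 1000/CN − 10 with CN=87.342 → S = 100/69 ≈ 1.449 in
Ia = 0.2·(100/69) = 20/69 in ≈ 0.290 in
P − Ia = 2.230 − 0.290 = 13387/6900 ≈ 1.940 in (> 0, runoff occurs)
Q: (13387/6900)² ÷ (23387/6900) = 179211769/161370300 in (≈ 1.111 in)

Q = 179211769/161370300 in ≈ 1.111 in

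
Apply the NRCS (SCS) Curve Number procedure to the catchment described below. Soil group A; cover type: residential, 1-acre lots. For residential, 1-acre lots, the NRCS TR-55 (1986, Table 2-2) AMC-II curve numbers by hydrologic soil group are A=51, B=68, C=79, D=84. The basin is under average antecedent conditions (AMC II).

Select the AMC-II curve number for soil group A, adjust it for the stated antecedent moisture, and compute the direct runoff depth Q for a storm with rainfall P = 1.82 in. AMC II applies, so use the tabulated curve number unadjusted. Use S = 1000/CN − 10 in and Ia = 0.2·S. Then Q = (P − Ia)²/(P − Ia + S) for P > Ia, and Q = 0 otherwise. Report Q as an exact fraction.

NRCS table: residential, 1-acre lots, soil group A → CN(II) = 51
CN(II) = 51; AMC II needs no correction.
S = 1000/51 − 10 = 490/51 in ≈ 9.608 in
Ia = 0.2·(490/51) = 98/51 in ≈ 1.922 in
P = 1.820 ≤ Ia = 1.922 in: entire storm abstracted, Q = 0.

Q = 0 in ≈ 0.000 in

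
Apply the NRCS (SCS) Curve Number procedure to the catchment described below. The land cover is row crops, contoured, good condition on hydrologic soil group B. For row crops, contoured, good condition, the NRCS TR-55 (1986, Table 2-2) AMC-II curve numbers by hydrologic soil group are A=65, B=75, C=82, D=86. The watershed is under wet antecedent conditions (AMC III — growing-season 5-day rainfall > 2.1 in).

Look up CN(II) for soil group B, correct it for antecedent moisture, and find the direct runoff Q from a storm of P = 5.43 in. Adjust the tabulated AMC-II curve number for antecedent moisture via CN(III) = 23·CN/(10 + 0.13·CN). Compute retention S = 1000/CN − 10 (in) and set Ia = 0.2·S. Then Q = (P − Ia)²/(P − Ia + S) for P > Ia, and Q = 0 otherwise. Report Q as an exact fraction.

NRCS table: row crops, contoured, good condition, soil group B → CN(II) = 75
CN(III) from CN(II)=75: (23·75)/(10 + 0.13·75) = 6900/79 ≈ 87.342
Max retention: S = 1000/(6900/79) − 10 = 100/69 in (≈ 1.449 in)
Ia = 0.2S: 0.2·1.449 = 0.290 in (exactly 20/69)
P − Ia = 5.430 − 0.290 = 35467/6900 ≈ 5.140 in (> 0, runoff occurs)
Q: (35467/6900)² ÷ (45467/6900) = 1257908089/313722300 in (≈ 4.010 in)

Q = 1257908089/313722300 in ≈ 4.010 in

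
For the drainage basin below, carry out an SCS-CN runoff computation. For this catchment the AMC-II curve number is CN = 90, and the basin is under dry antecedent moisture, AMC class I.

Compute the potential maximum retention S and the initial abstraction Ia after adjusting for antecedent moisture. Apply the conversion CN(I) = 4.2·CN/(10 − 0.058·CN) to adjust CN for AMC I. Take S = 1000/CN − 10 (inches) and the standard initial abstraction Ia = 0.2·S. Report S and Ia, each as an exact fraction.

S = 500/189 in ≈ 2.646 in; Ia = 100/189 in ≈ 0.529 in

CN(I) from CN(II)=90: (4.2·90)/(10 − 0.058·90) = 18900/239 ≈ 79.079
Retention S: 1000/CN − 10 with CN=79.079 → S = 500/189 ≈ 2.646 in
Ia = 0.2S: 0.2·2.646 = 0.529 in (exactly 100/189)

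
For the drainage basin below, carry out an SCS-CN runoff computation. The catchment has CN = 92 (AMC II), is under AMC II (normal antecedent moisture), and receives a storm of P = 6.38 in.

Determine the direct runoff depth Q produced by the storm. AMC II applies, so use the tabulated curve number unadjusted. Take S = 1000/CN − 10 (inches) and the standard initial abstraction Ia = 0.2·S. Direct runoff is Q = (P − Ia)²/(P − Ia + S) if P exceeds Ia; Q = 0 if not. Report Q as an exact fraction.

AMC II — tabulated CN = 92 applies directly.
Max retention: S = 1000/92 − 10 = 20/23 in (≈ 0.870 in)
Ia = 0.2S: 0.2·0.870 = 0.174 in (exactly 4/23)
P − Ia = 6.380 − 0.174 = 7137/1150 ≈ 6.206 in (> 0, runoff occurs)
Q: (7137/1150)² ÷ (8137/1150) = 50936769/9357550 in (≈ 5.443 in)

Q = 50936769/9357550 in ≈ 5.443 in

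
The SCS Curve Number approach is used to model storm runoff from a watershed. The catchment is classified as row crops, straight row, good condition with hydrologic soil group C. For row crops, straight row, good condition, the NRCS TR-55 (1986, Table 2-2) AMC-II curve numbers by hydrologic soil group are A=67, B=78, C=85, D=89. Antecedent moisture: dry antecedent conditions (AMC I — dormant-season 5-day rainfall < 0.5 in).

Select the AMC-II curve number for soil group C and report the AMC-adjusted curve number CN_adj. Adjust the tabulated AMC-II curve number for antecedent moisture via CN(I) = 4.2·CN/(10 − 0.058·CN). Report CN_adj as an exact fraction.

NRCS table: row crops, straight row, good condition, soil group C → CN(II) = 85
Dry (AMC I): CN(I) = 4.2·85/(10 − 0.058·85) = 357/(507/100) = 11900/169 ≈ 70.414

CN_adj = 11900/169 ≈ 70.414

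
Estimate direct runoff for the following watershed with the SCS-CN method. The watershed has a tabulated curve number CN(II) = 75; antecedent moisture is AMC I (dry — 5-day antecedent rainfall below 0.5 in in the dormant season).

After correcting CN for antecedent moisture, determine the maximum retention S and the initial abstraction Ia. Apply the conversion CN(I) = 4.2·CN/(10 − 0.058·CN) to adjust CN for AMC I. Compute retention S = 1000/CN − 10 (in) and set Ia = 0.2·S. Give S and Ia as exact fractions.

Dry (AMC I): CN(I) = 4.2·75/(10 − 0.058·75) = 315/(113/20) = 6300/113 ≈ 55.752
Max retention: S = 1000/(6300/113) − 10 = 500/63 in (≈ 7.937 in)
Ia = 0.2·(500/63) = 100/63 in ≈ 1.587 in

S = 500/63 in ≈ 7.937 in; Ia = 100/63 in ≈ 1.587 in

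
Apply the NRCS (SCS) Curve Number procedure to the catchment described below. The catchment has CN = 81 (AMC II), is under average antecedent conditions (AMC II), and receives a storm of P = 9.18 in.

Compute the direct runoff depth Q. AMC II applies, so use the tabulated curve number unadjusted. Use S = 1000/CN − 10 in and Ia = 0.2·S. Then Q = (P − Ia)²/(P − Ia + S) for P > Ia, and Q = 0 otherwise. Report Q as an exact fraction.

Average conditions: CN = 81 (no AMC adjustment).
S = 1000/81 − 10 = 190/81 in ≈ 2.346 in
Ia = 0.2S: 0.2·2.346 = 0.469 in (exactly 38/81)
P − Ia = 9.180 − 0.469 = 35279/4050 ≈ 8.711 in (> 0, runoff occurs)
Q: (35279/4050)² ÷ (44779/4050) = 1244607841/181354950 in (≈ 6.863 in)

Q = 1244607841/181354950 in ≈ 6.863 in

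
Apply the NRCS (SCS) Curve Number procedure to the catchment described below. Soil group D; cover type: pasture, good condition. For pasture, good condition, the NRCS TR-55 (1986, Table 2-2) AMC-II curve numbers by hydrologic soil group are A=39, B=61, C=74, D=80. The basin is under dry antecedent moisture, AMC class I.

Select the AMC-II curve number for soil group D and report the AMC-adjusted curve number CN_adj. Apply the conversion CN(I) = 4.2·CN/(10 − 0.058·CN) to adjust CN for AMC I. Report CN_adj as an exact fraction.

NRCS table: pasture, good condition, soil group D → CN(II) = 80
Adjust CN=80 to AMC I: 4.2·80/(10 − 0.058·80) → 336 ÷ (134/25) = 4200/67 ≈ 62.687

CN_adj = 4200/67 ≈ 62.687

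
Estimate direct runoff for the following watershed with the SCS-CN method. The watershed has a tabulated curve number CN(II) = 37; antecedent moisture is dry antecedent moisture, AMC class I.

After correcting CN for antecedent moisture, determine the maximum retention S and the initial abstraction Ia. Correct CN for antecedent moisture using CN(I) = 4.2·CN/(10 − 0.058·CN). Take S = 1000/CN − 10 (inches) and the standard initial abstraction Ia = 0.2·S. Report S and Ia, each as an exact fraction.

CN(I) from CN(II)=37: (4.2·37)/(10 − 0.058·37) = 3700/187 ≈ 19.786
Retention S: 1000/CN − 10 with CN=19.786 → S = 1500/37 ≈ 40.541 in
Initial abstraction Ia = S/5 = (1500/37)/5 = 300/37 ≈ 8.108 in

S = 1500/37 in ≈ 40.541 in; Ia = 300/37 in ≈ 8.108 in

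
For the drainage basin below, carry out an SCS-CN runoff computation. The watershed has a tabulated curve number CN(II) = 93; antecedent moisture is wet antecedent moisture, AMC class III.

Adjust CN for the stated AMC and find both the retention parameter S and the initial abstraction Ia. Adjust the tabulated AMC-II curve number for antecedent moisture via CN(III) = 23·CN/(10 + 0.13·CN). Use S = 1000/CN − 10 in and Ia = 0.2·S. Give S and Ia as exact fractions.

S = 700/2139 in ≈ 0.327 in; Ia = 140/2139 in ≈ 0.065 in

Adjust CN=93 to AMC III: 23·93/(10 + 0.13·93) → 2139 ÷ (2209/100) = 213900/2209 ≈ 96.831
Max retention: S = 1000/(213900/2209) − 10 = 700/2139 in (≈ 0.327 in)
Initial abstraction Ia = S/5 = (700/2139)/5 = 140/2139 ≈ 0.065 in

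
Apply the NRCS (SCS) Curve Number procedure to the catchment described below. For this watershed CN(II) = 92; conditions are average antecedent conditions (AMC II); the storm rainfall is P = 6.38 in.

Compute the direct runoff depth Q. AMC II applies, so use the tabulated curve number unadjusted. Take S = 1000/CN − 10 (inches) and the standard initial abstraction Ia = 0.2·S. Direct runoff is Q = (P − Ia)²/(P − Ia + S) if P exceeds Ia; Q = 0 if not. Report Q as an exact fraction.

Average conditions: CN = 92 (no AMC adjustment).
Max retention: S = 1000/92 − 10 = 20/23 in (≈ 0.870 in)
Ia = 0.2·(20/23) = 4/23 in ≈ 0.174 in
Since P=6.380 > Ia=0.174: effective rainfall P−Ia = 7137/1150 in
Runoff Q = (P−Ia)²/(P−Ia+S) = (6.206)²/(6.206+0.870) = 50936769/9357550 ≈ 5.443 in

Q = 50936769/9357550 in ≈ 5.443 in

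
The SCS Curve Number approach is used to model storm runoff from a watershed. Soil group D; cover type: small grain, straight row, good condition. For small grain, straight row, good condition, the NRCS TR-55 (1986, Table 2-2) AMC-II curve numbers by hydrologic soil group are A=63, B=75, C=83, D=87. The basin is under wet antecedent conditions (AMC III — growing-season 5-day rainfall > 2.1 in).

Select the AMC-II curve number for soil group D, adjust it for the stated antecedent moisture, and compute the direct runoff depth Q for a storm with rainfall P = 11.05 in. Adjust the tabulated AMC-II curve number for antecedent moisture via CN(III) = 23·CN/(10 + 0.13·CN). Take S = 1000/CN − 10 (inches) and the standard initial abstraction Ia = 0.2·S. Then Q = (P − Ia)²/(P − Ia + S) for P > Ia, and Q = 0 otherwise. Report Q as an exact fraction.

NRCS table: small grain, straight row, good condition, soil group D → CN(II) = 87
Wet (AMC III): CN(III) = 23·87/(10 + 0.13·87) = 2001/(2131/100) = 200100/2131 ≈ 93.900
S = 1000/(200100/2131) − 10 = 1300/2001 in ≈ 0.650 in
Ia = 0.2S: 0.2·0.650 = 0.130 in (exactly 260/2001)
Since P=11.050 > Ia=0.130: effective rainfall P−Ia = 437021/40020 in
Q: (437021/40020)² ÷ (463021/40020) = 14691334957/1425392340 in (≈ 10.307 in)

Q = 14691334957/1425392340 in ≈ 10.307 in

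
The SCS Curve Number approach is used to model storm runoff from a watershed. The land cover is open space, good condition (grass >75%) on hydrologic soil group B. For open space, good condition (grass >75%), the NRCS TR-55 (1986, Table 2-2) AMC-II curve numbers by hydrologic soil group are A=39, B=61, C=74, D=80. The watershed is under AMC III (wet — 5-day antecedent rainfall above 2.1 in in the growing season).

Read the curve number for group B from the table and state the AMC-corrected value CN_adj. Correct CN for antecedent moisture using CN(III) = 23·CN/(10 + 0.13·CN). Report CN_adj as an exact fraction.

NRCS table: open space, good condition (grass >75%), soil group B → CN(II) = 61
CN(III) from CN(II)=61: (23·61)/(10 + 0.13·61) = 140300/1793 ≈ 78.249

CN_adj = 140300/1793 ≈ 78.249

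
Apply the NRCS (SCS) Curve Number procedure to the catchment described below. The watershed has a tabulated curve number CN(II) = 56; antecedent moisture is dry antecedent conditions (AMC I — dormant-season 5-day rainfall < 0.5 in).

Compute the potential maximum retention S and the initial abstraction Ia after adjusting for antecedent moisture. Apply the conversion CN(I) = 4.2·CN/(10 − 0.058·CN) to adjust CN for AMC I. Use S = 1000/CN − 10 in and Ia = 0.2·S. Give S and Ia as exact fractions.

Dry (AMC I): CN(I) = 4.2·56/(10 − 0.058·56) = (1176/5)/(844/125) = 7350/211 ≈ 34.834
Retention S: 1000/CN − 10 with CN=34.834 → S = 2750/147 ≈ 18.707 in
Initial abstraction Ia = S/5 = (2750/147)/5 = 550/147 ≈ 3.741 in

S = 2750/147 in ≈ 18.707 in; Ia = 550/147 in ≈ 3.741 in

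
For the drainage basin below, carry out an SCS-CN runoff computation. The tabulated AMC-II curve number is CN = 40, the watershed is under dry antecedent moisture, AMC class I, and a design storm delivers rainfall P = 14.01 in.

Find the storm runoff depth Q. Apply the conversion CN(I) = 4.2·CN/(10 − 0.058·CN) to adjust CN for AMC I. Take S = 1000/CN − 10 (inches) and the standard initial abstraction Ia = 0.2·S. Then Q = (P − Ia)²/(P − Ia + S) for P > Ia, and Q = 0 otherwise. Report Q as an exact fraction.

Adjust CN=40 to AMC I: 4.2·40/(10 − 0.058·40) → 168 ÷ (192/25) = 175/8 ≈ 21.875
Retention S: 1000/CN − 10 with CN=21.875 → S = 250/7 ≈ 35.714 in
Ia = 0.2·(250/7) = 50/7 in ≈ 7.143 in
Excess rainfall: 14.010 − 7.143 = 6.867 in; P > Ia so Q > 0
Q: (4807/700)² ÷ (29807/700) = 23107249/20864900 in (≈ 1.107 in)

Q = 23107249/20864900 in ≈ 1.107 in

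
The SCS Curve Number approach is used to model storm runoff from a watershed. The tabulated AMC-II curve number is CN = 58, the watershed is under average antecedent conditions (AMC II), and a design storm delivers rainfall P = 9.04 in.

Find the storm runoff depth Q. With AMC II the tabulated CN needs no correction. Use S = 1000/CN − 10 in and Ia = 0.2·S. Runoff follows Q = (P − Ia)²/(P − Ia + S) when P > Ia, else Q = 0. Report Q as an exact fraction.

Q = 15147008/3898325 in ≈ 3.886 in

AMC II — tabulated CN = 58 applies directly.
Retention S: 1000/CN − 10 with CN=58.000 → S = 210/29 ≈ 7.241 in
Ia = 0.2S: 0.2·7.241 = 1.448 in (exactly 42/29)
Since P=9.040 > Ia=1.448: effective rainfall P−Ia = 5504/725 in
Q = (5504/725)²/((5504/725) + 210/29) = (30294016/525625)/(10754/725) = 15147008/3898325 in ≈ 3.886 in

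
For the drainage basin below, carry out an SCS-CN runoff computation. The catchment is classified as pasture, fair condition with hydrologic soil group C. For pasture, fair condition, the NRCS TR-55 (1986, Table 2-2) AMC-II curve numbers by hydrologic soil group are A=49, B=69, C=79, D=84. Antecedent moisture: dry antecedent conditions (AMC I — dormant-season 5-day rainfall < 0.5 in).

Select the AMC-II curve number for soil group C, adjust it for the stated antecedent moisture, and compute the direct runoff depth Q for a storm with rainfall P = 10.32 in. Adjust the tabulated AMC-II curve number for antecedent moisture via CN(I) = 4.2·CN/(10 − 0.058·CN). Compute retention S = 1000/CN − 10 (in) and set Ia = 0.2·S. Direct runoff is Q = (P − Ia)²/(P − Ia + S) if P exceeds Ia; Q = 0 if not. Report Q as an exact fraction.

Q = 159882962/30002225 in ≈ 5.329 in

NRCS table: pasture, fair condition, soil group C → CN(II) = 79
Dry (AMC I): CN(I) = 4.2·79/(10 − 0.058·79) = (1659/5)/(2709/500) = 7900/129 ≈ 61.240
S = 1000/(7900/129) − 10 = 500/79 in ≈ 6.329 in
Ia = 0.2S: 0.2·6.329 = 1.266 in (exactly 100/79)
Since P=10.320 > Ia=1.266: effective rainfall P−Ia = 17882/1975 in
Runoff Q = (P−Ia)²/(P−Ia+S) = (9.054)²/(9.054+6.329) = 159882962/30002225 ≈ 5.329 in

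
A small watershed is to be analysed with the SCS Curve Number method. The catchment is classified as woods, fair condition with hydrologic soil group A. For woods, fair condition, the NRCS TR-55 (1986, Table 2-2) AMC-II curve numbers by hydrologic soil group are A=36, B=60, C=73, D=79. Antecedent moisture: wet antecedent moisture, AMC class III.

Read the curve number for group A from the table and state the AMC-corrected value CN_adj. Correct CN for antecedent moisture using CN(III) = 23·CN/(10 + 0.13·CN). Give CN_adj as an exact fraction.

NRCS table: woods, fair condition, soil group A → CN(II) = 36
Wet (AMC III): CN(III) = 23·36/(10 + 0.13·36) = 828/(367/25) = 20700/367 ≈ 56.403

CN_adj = 20700/367 ≈ 56.403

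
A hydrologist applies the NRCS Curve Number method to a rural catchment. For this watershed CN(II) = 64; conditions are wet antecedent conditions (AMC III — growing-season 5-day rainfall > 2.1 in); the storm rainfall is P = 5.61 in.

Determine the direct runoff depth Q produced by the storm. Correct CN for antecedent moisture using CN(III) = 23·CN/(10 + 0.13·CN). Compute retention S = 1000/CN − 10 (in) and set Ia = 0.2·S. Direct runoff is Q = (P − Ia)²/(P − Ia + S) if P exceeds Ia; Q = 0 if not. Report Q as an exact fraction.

Wet (AMC III): CN(III) = 23·64/(10 + 0.13·64) = 1472/(458/25) = 18400/229 ≈ 80.349
Max retention: S = 1000/(18400/229) − 10 = 225/92 in (≈ 2.446 in)
Initial abstraction Ia = S/5 = (225/92)/5 = 45/92 ≈ 0.489 in
Excess rainfall: 5.610 − 0.489 = 5.121 in; P > Ia so Q > 0
Runoff Q = (P−Ia)²/(P−Ia+S) = (5.121)²/(5.121+2.446) = 11560107/3335575 ≈ 3.466 in

Q = 11560107/3335575 in ≈ 3.466 in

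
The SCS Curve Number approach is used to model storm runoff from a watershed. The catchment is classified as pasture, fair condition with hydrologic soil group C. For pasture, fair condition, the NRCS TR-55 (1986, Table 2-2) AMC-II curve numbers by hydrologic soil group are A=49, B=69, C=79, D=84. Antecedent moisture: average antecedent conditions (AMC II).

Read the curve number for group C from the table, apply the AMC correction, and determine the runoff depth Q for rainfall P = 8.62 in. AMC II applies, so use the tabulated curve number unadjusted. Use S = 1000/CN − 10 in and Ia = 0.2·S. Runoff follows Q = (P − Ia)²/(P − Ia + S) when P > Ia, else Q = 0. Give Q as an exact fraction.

NRCS table: pasture, fair condition, soil group C → CN(II) = 79
AMC II — tabulated CN = 79 applies directly.
S = 1000/79 − 10 = 210/79 in ≈ 2.658 in
Initial abstraction Ia = S/5 = (210/79)/5 = 42/79 ≈ 0.532 in
P − Ia = 8.620 − 0.532 = 31949/3950 ≈ 8.088 in (> 0, runoff occurs)
Q = (31949/3950)²/((31949/3950) + 210/79) = (1020738601/15602500)/(42449/3950) = 1020738601/167673550 in ≈ 6.088 in

Q = 1020738601/167673550 in ≈ 6.088 in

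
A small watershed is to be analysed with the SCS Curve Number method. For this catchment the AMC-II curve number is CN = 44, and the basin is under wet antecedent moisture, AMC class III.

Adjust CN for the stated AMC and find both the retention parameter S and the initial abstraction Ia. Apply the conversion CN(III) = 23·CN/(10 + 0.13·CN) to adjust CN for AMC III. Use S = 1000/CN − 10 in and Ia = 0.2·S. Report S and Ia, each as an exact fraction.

Wet (AMC III): CN(III) = 23·44/(10 + 0.13·44) = 1012/(393/25) = 25300/393 ≈ 64.377
S = 1000/(25300/393) − 10 = 1400/253 in ≈ 5.534 in
Ia = 0.2S: 0.2·5.534 = 1.107 in (exactly 280/253)

S = 1400/253 in ≈ 5.534 in; Ia = 280/253 in ≈ 1.107 in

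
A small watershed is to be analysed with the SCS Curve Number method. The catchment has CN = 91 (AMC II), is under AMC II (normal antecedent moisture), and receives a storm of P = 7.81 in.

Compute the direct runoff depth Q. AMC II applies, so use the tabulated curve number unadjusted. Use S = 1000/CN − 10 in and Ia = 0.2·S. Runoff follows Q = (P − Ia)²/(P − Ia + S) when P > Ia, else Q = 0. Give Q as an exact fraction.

AMC II — tabulated CN = 91 applies directly.
S = 1000/91 − 10 = 90/91 in ≈ 0.989 in
Initial abstraction Ia = S/5 = (90/91)/5 = 18/91 ≈ 0.198 in
Since P=7.810 > Ia=0.198: effective rainfall P−Ia = 69271/9100 in
Runoff Q = (P−Ia)²/(P−Ia+S) = (7.612)²/(7.612+0.989) = 4798471441/712266100 ≈ 6.737 in

Q = 4798471441/712266100 in ≈ 6.737 in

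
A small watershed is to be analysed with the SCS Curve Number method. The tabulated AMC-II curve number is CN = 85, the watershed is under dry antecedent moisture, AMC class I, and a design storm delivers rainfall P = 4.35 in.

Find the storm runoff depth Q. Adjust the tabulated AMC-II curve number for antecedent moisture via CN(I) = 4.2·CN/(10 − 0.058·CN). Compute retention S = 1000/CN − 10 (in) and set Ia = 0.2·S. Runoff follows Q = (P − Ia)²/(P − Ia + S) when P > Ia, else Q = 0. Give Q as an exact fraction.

Adjust CN=85 to AMC I: 4.2·85/(10 − 0.058·85) → 357 ÷ (507/100) = 11900/169 ≈ 70.414
Max retention: S = 1000/(11900/169) − 10 = 500/119 in (≈ 4.202 in)
Ia = 0.2S: 0.2·4.202 = 0.840 in (exactly 100/119)
Since P=4.350 > Ia=0.840: effective rainfall P−Ia = 8353/2380 in
Q = (8353/2380)²/((8353/2380) + 500/119) = (69772609/5664400)/(18353/2380) = 69772609/43680140 in ≈ 1.597 in

Q = 69772609/43680140 in ≈ 1.597 in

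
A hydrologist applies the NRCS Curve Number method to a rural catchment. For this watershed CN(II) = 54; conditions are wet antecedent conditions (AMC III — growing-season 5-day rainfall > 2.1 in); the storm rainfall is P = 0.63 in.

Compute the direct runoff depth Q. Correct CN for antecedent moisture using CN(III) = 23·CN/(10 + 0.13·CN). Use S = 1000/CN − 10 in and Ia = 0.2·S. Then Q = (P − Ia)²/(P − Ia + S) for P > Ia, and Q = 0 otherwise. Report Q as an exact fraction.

Wet (AMC III): CN(III) = 23·54/(10 + 0.13·54) = 1242/(851/50) = 2700/37 ≈ 72.973
Retention S: 1000/CN − 10 with CN=72.973 → S = 100/27 ≈ 3.704 in
Ia = 0.2·(100/27) = 20/27 in ≈ 0.741 in
P = 0.630 ≤ Ia = 0.741 in: entire storm abstracted, Q = 0.

Q = 0 in ≈ 0.000 in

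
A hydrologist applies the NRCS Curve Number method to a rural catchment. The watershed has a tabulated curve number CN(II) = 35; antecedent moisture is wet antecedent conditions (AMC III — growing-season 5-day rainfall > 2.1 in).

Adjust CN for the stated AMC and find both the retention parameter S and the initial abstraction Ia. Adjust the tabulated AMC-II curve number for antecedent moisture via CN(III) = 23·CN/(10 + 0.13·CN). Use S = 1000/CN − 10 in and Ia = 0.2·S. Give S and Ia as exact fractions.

CN(III) from CN(II)=35: (23·35)/(10 + 0.13·35) = 16100/291 ≈ 55.326
Retention S: 1000/CN − 10 with CN=55.326 → S = 1300/161 ≈ 8.075 in
Ia = 0.2S: 0.2·8.075 = 1.615 in (exactly 260/161)

S = 1300/161 in ≈ 8.075 in; Ia = 260/161 in ≈ 1.615 in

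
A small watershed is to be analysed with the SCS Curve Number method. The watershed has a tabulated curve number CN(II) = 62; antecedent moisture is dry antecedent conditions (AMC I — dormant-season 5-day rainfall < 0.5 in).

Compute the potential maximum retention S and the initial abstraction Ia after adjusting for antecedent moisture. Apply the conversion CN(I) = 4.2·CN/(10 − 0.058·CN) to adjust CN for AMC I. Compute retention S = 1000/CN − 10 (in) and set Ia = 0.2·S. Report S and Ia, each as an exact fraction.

CN(I) from CN(II)=62: (4.2·62)/(10 − 0.058·62) = 65100/1601 ≈ 40.662
Retention S: 1000/CN − 10 with CN=40.662 → S = 9500/651 ≈ 14.593 in
Initial abstraction Ia = S/5 = (9500/651)/5 = 1900/651 ≈ 2.919 in

S = 9500/651 in ≈ 14.593 in; Ia = 1900/651 in ≈ 2.919 in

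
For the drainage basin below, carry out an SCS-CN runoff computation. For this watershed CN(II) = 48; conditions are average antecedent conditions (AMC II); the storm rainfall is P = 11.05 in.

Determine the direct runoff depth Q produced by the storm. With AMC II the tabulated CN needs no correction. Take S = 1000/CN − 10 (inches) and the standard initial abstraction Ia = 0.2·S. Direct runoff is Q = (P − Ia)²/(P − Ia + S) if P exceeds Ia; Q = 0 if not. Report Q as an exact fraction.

AMC II — tabulated CN = 48 applies directly.
Max retention: S = 1000/48 − 10 = 65/6 in (≈ 10.833 in)
Ia = 0.2·(65/6) = 13/6 in ≈ 2.167 in
Excess rainfall: 11.050 − 2.167 = 8.883 in; P > Ia so Q > 0
Q = (533/60)²/((533/60) + 65/6) = (284089/3600)/(1183/60) = 1681/420 in ≈ 4.002 in

Q = 1681/420 in ≈ 4.002 in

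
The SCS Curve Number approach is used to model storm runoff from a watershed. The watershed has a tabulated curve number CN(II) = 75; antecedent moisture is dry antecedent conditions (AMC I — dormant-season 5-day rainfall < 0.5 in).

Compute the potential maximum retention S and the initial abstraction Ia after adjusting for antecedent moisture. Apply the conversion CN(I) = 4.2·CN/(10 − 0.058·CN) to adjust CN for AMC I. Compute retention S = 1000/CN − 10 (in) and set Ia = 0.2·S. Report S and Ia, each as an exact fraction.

CN(I) from CN(II)=75: (4.2·75)/(10 − 0.058·75) = 6300/113 ≈ 55.752
Max retention: S = 1000/(6300/113) − 10 = 500/63 in (≈ 7.937 in)
Ia = 0.2S: 0.2·7.937 = 1.587 in (exactly 100/63)

S = 500/63 in ≈ 7.937 in; Ia = 100/63 in ≈ 1.587 in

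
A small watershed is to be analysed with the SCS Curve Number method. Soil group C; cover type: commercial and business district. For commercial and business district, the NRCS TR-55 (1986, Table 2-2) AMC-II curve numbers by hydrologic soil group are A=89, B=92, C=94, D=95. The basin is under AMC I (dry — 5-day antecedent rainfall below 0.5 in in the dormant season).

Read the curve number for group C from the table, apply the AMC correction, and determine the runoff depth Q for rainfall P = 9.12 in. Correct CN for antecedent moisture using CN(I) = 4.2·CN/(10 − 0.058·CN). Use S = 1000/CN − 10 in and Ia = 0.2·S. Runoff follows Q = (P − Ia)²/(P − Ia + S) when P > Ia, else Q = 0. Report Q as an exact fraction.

NRCS table: commercial and business district, soil group C → CN(II) = 94
Dry (AMC I): CN(I) = 4.2·94/(10 − 0.058·94) = (1974/5)/(1137/250) = 32900/379 ≈ 86.807
Retention S: 1000/CN − 10 with CN=86.807 → S = 500/329 ≈ 1.520 in
Ia = 0.2·(500/329) = 100/329 in ≈ 0.304 in
Excess rainfall: 9.120 − 0.304 = 8.816 in; P > Ia so Q > 0
Q: (72512/8225)² ÷ (85012/8225) = 1314497536/174805925 in (≈ 7.520 in)

Q = 1314497536/174805925 in ≈ 7.520 in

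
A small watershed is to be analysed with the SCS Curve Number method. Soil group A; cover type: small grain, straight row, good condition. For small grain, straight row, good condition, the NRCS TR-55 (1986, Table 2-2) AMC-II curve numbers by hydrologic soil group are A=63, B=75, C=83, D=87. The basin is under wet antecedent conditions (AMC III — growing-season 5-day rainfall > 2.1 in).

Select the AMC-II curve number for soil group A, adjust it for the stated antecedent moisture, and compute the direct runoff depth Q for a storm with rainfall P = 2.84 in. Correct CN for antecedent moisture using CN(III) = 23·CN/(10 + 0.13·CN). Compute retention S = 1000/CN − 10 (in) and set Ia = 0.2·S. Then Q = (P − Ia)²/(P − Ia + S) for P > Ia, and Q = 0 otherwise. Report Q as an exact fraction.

Q = 7119815641/6407441775 in ≈ 1.111 in

NRCS table: small grain, straight row, good condition, soil group A → CN(II) = 63
CN(III) from CN(II)=63: (23·63)/(10 + 0.13·63) = 144900/1819 ≈ 79.659
S = 1000/(144900/1819) − 10 = 3700/1449 in ≈ 2.553 in
Ia = 0.2S: 0.2·2.553 = 0.511 in (exactly 740/1449)
Excess rainfall: 2.840 − 0.511 = 2.329 in; P > Ia so Q > 0
Q = (84379/36225)²/((84379/36225) + 3700/1449) = (7119815641/1312250625)/(176879/36225) = 7119815641/6407441775 in ≈ 1.111 in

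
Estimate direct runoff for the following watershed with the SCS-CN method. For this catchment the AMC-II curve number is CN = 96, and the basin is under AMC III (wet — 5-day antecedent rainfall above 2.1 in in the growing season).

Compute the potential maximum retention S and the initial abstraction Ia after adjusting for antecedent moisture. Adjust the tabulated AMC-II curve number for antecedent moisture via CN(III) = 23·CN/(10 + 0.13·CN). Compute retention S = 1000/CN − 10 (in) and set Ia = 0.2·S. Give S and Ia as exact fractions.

S = 25/138 in ≈ 0.181 in; Ia = 5/138 in ≈ 0.036 in

Wet (AMC III): CN(III) = 23·96/(10 + 0.13·96) = 2208/(562/25) = 27600/281 ≈ 98.221
Retention S: 1000/CN − 10 with CN=98.221 → S = 25/138 ≈ 0.181 in
Ia = 0.2·(25/138) = 5/138 in ≈ 0.036 in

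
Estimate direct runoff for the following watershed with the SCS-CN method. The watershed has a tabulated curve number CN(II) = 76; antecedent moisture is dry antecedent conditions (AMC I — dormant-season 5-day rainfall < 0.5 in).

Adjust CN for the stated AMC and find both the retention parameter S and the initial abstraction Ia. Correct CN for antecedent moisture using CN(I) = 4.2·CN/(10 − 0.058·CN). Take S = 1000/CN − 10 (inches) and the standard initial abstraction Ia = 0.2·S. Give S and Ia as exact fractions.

CN(I) from CN(II)=76: (4.2·76)/(10 − 0.058·76) = 13300/233 ≈ 57.082
Retention S: 1000/CN − 10 with CN=57.082 → S = 1000/133 ≈ 7.519 in
Ia = 0.2S: 0.2·7.519 = 1.504 in (exactly 200/133)

S = 1000/133 in ≈ 7.519 in; Ia = 200/133 in ≈ 1.504 in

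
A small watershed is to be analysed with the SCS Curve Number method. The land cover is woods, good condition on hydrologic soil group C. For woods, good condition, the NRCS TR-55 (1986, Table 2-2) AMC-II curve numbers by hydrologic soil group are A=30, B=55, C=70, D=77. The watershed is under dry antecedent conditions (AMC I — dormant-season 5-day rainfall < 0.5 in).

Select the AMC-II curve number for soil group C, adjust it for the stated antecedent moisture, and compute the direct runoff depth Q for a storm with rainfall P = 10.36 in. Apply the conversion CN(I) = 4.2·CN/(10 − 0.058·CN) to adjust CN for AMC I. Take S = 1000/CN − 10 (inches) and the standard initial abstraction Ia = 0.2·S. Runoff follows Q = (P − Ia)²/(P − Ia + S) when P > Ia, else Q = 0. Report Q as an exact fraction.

Q = 103856481/27796475 in ≈ 3.736 in

NRCS table: woods, good condition, soil group C → CN(II) = 70
Adjust CN=70 to AMC I: 4.2·70/(10 − 0.058·70) → 294 ÷ (297/50) = 4900/99 ≈ 49.495
S = 1000/(4900/99) − 10 = 500/49 in ≈ 10.204 in
Ia = 0.2S: 0.2·10.204 = 2.041 in (exactly 100/49)
Since P=10.360 > Ia=2.041: effective rainfall P−Ia = 10191/1225 in
Q: (10191/1225)² ÷ (22691/1225) = 103856481/27796475 in (≈ 3.736 in)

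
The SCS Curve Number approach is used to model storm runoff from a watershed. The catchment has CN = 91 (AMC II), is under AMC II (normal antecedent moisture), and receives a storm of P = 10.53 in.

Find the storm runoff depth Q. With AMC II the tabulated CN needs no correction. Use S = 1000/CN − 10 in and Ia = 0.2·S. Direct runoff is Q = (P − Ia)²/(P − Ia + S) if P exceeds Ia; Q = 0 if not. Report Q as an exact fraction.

AMC II — tabulated CN = 91 applies directly.
S = 1000/91 − 10 = 90/91 in ≈ 0.989 in
Initial abstraction Ia = S/5 = (90/91)/5 = 18/91 ≈ 0.198 in
Excess rainfall: 10.530 − 0.198 = 10.332 in; P > Ia so Q > 0
Q: (94023/9100)² ÷ (103023/9100) = 982258281/104167700 in (≈ 9.430 in)

Q = 982258281/104167700 in ≈ 9.430 in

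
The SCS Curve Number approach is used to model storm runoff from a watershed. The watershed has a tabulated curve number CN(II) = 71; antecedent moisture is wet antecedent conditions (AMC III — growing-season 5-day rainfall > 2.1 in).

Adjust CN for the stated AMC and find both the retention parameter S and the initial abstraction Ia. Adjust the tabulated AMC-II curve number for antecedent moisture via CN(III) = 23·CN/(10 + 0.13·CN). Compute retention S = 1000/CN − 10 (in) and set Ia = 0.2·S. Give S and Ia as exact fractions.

Wet (AMC III): CN(III) = 23·71/(10 + 0.13·71) = 1633/(1923/100) = 163300/1923 ≈ 84.919
Max retention: S = 1000/(163300/1923) − 10 = 2900/1633 in (≈ 1.776 in)
Ia = 0.2·(2900/1633) = 580/1633 in ≈ 0.355 in

S = 2900/1633 in ≈ 1.776 in; Ia = 580/1633 in ≈ 0.355 in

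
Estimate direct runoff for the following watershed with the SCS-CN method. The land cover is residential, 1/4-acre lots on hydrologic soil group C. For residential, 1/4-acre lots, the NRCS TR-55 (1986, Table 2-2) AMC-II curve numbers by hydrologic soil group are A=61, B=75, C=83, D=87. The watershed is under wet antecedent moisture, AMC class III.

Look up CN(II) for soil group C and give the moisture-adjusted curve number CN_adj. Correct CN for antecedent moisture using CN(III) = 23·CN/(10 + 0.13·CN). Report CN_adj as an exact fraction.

NRCS table: residential, 1/4-acre lots, soil group C → CN(II) = 83
Adjust CN=83 to AMC III: 23·83/(10 + 0.13·83) → 1909 ÷ (2079/100) = 190900/2079 ≈ 91.823

CN_adj = 190900/2079 ≈ 91.823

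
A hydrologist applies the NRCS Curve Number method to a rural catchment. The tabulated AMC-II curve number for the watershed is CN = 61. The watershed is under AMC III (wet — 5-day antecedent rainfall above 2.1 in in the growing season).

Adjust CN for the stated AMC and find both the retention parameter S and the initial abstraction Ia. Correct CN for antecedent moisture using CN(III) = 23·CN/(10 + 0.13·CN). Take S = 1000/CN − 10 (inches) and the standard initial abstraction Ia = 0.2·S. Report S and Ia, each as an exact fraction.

Adjust CN=61 to AMC III: 23·61/(10 + 0.13·61) → 1403 ÷ (1793/100) = 140300/1793 ≈ 78.249
S = 1000/(140300/1793) − 10 = 3900/1403 in ≈ 2.780 in
Ia = 0.2·(3900/1403) = 780/1403 in ≈ 0.556 in

S = 3900/1403 in ≈ 2.780 in; Ia = 780/1403 in ≈ 0.556 in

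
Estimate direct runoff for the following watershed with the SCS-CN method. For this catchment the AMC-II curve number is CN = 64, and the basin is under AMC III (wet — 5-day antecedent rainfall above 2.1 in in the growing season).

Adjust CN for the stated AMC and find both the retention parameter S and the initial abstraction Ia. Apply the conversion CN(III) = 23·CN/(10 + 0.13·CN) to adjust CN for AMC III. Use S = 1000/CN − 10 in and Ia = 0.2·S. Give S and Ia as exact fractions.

Adjust CN=64 to AMC III: 23·64/(10 + 0.13·64) → 1472 ÷ (458/25) = 18400/229 ≈ 80.349
Max retention: S = 1000/(18400/229) − 10 = 225/92 in (≈ 2.446 in)
Ia = 0.2S: 0.2·2.446 = 0.489 in (exactly 45/92)

S = 225/92 in ≈ 2.446 in; Ia = 45/92 in ≈ 0.489 in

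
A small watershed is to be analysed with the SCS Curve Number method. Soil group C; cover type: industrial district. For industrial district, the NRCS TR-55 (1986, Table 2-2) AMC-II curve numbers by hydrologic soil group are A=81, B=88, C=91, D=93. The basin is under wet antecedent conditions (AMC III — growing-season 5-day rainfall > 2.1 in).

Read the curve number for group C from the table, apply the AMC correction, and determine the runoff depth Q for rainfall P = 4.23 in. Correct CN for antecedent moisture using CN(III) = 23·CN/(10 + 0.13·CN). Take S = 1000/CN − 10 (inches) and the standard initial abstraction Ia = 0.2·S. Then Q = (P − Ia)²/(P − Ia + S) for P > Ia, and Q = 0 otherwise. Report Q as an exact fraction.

Q = 9287369641/2473716700 in ≈ 3.754 in

NRCS table: industrial district, soil group C → CN(II) = 91
Adjust CN=91 to AMC III: 23·91/(10 + 0.13·91) → 2093 ÷ (2183/100) = 209300/2183 ≈ 95.877
S = 1000/(209300/2183) − 10 = 900/2093 in ≈ 0.430 in
Ia = 0.2S: 0.2·0.430 = 0.086 in (exactly 180/2093)
Since P=4.230 > Ia=0.086: effective rainfall P−Ia = 867339/209300 in
Q = (867339/209300)²/((867339/209300) + 900/2093) = (752276940921/43806490000)/(957339/209300) = 9287369641/2473716700 in ≈ 3.754 in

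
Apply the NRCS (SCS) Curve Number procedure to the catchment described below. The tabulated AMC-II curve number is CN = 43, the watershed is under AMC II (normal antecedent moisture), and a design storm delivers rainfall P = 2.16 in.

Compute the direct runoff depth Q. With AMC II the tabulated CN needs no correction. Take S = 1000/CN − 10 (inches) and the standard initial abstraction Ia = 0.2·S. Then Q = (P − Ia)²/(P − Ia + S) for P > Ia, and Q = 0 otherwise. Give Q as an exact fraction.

Average conditions: CN = 43 (no AMC adjustment).
Retention S: 1000/CN − 10 with CN=43.000 → S = 570/43 ≈ 13.256 in
Initial abstraction Ia = S/5 = (570/43)/5 = 114/43 ≈ 2.651 in
P = 2.160 ≤ Ia = 2.651 in: entire storm abstracted, Q = 0.

Q = 0 in ≈ 0.000 in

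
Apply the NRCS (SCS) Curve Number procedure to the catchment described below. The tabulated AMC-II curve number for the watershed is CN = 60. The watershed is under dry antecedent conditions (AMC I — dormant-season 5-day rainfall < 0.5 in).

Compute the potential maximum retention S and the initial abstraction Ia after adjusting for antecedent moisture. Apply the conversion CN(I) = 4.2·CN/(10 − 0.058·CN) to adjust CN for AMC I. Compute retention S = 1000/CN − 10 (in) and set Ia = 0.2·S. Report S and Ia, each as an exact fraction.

Adjust CN=60 to AMC I: 4.2·60/(10 − 0.058·60) → 252 ÷ (163/25) = 6300/163 ≈ 38.650
S = 1000/(6300/163) − 10 = 1000/63 in ≈ 15.873 in
Ia = 0.2·(1000/63) = 200/63 in ≈ 3.175 in

S = 1000/63 in ≈ 15.873 in; Ia = 200/63 in ≈ 3.175 in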